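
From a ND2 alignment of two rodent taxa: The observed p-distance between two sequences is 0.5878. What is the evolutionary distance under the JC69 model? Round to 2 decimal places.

d = −(3/4) ln(1 − 4p/3) = −0.75 ln(1 − 0.783733) = −0.75 ln(0.216267)
  = −0.75 × (-1.531242) = 1.148432 substitutions/site.

1.15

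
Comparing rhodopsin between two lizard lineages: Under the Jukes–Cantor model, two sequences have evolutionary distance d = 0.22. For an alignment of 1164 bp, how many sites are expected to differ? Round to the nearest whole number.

222

Invert JC69: p = (3/4)(1 − e^(−4d/3)) = 0.75 × (1 − e^(-0.293333)) = 0.75 × (1 − 0.745774) = 0.190670.
Expected differing sites = pL ≈ 0.190670 × 1164 = 221.93988 ≈ 222.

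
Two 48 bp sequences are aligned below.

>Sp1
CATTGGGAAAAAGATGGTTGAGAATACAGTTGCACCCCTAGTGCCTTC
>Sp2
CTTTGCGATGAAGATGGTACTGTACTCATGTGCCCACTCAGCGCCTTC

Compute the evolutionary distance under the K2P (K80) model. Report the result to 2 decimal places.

Of 48 sites, 5 differences are transitions and 12 are transversions, so P = 5/48 ≈ 0.104167 and Q = 12/48 = 0.25.
Under the Kimura two-parameter model, d = −½ ln(1 − 2P − Q) − ¼ ln(1 − 2Q).
1 − 2P − Q = 0.541666, giving −½ ln(0.541666) = 0.306553.
1 − 2Q = 0.5, giving −¼ ln(0.5) = 0.173287.
d = 0.306553 + 0.173287 = 0.479840.

0.48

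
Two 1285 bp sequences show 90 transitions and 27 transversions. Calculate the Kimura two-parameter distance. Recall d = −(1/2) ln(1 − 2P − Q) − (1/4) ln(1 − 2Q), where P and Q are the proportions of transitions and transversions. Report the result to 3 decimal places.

P = 90/1285 ≈ 0.070039 and Q = 27/1285 ≈ 0.021012.
Under the Kimura two-parameter model, d = −½ ln(1 − 2P − Q) − ¼ ln(1 − 2Q).
1 − 2P − Q = 0.83891, giving −½ ln(0.83891) = 0.087826.
1 − 2Q = 0.957976, giving −¼ ln(0.957976) = 0.010733.
d = 0.087826 + 0.010733 = 0.098559.

0.099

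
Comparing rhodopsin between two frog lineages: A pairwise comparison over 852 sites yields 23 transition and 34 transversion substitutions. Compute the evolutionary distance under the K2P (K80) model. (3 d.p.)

P = 23/852 ≈ 0.026995 and Q = 34/852 ≈ 0.039906.
Under the Kimura two-parameter model, d = −½ ln(1 − 2P − Q) − ¼ ln(1 − 2Q).
1 − 2P − Q = 0.906104, giving −½ ln(0.906104) = 0.049301.
1 − 2Q = 0.920188, giving −¼ ln(0.920188) = 0.020794.
d = 0.049301 + 0.020794 = 0.070095.

0.070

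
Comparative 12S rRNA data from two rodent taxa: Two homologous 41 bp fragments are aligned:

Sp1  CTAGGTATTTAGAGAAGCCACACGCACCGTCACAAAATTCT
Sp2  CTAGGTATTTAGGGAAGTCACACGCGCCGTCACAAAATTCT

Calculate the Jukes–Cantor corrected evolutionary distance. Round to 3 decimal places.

0.077

The sequences differ at 3 of 41 sites (13, 18, 26), so p = 3/41 ≈ 0.073171.
d = −(3/4) ln(1 − 4p/3) = −0.75 ln(1 − 0.097561) = −0.75 ln(0.902439)
  = −0.75 × (-0.102654) = 0.076991 substitutions/site.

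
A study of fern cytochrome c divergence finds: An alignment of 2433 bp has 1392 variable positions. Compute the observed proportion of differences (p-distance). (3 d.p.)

0.572

p = 1392/2433 = 0.572133… ≈ 0.572 (to 3 d.p.).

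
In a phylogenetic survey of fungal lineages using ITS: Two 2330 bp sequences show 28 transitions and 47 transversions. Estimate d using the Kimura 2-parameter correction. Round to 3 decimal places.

P = 28/2330 ≈ 0.012017 and Q = 47/2330 ≈ 0.020172.
Under the Kimura two-parameter model, d = −½ ln(1 − 2P − Q) − ¼ ln(1 − 2Q).
1 − 2P − Q = 0.955794, giving −½ ln(0.955794) = 0.022606.
1 − 2Q = 0.959656, giving −¼ ln(0.959656) = 0.010295.
d = 0.022606 + 0.010295 = 0.032901.

0.033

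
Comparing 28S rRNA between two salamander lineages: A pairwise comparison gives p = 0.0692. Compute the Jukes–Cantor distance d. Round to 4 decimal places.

0.0726

d = −(3/4) ln(1 − 4p/3) = −0.75 ln(1 − 0.092267) = −0.75 ln(0.907733)
  = −0.75 × (-0.096805) = 0.072604 substitutions/site.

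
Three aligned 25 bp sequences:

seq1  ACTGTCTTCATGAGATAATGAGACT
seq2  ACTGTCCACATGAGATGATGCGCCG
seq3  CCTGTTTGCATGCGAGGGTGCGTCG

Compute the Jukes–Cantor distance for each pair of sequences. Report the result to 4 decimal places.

d(seq1,seq2) = 0.2892, d(seq1,seq3) = 0.5716, d(seq2,seq3) = 0.4172

seq1–seq2: 6/25 sites differ → p = 0.24, d = −0.75 ln(1 − 0.32) = 0.289247 ≈ 0.2892.
seq1–seq3: 10/25 sites differ → p = 0.4, d = −0.75 ln(1 − 0.533333) = 0.571605 ≈ 0.5716.
seq2–seq3: 8/25 sites differ → p = 0.32, d = −0.75 ln(1 − 0.426667) = 0.417216 ≈ 0.4172.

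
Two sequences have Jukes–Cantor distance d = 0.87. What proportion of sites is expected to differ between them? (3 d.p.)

0.515

p = (3/4)(1 − e^(−4d/3)) = 0.75 × (1 − e^(-1.16)) = 0.75 × (1 − 0.313486) = 0.514886.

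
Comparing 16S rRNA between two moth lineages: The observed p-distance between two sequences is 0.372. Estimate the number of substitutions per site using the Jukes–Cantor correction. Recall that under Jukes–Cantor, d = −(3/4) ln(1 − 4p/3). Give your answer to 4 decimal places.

d = −(3/4) ln(1 − 4p/3) = −0.75 ln(1 − 0.496) = −0.75 ln(0.504)
  = −0.75 × (-0.685179) = 0.513884 substitutions/site.

0.5139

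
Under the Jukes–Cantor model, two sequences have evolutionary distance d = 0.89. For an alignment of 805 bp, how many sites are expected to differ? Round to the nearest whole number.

Invert JC69: p = (3/4)(1 − e^(−4d/3)) = 0.75 × (1 − e^(-1.186667)) = 0.75 × (1 − 0.305237) = 0.521072.
Expected differing sites = pL ≈ 0.521072 × 805 = 419.46296 ≈ 419.

419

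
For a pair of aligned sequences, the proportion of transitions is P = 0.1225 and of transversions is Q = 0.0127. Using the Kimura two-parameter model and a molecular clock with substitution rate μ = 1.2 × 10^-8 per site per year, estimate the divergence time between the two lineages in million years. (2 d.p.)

Under the Kimura two-parameter model, d = −½ ln(1 − 2P − Q) − ¼ ln(1 − 2Q).
1 − 2P − Q = 0.7423, giving −½ ln(0.7423) = 0.149001.
1 − 2Q = 0.9746, giving −¼ ln(0.9746) = 0.006432.
d = 0.149001 + 0.006432 = 0.155433.
Under a molecular clock d = 2μt, so t = d/(2μ) = 0.155433 / (2 × 1.2 × 10^-8) = 6.48 million years.

6.48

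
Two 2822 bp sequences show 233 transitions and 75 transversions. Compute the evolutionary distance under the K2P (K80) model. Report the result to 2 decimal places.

P = 233/2822 ≈ 0.082566 and Q = 75/2822 ≈ 0.026577.
Under the Kimura two-parameter model, d = −½ ln(1 − 2P − Q) − ¼ ln(1 − 2Q).
1 − 2P − Q = 0.808291, giving −½ ln(0.808291) = 0.106417.
1 − 2Q = 0.946846, giving −¼ ln(0.946846) = 0.013655.
d = 0.106417 + 0.013655 = 0.120072.

0.12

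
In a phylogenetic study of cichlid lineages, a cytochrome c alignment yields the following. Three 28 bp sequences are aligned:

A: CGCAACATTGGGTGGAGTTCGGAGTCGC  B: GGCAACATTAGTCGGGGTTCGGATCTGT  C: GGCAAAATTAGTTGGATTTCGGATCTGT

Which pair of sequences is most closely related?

B and C

A–B: 9/28 differ, p = 0.321, d = 0.420.
A–C: 9/28 differ, p = 0.321, d = 0.420.
B–C: 4/28 differ, p = 0.143, d = 0.158.
The smallest distance is between B and C.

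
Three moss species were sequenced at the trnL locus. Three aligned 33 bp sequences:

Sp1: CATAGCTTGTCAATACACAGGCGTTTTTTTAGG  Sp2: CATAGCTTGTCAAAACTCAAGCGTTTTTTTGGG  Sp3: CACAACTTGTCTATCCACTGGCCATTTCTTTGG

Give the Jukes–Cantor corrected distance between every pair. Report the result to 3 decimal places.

d(Sp1,Sp2) = 0.132, d(Sp1,Sp3) = 0.339, d(Sp2,Sp3) = 0.497

Sp1–Sp2: 4/33 sites differ → p ≈ 0.121212, d = −0.75 ln(1 − 0.161616) = 0.132209 ≈ 0.132.
Sp1–Sp3: 9/33 sites differ → p ≈ 0.272727, d = −0.75 ln(1 − 0.363636) = 0.338988 ≈ 0.339.
Sp2–Sp3: 12/33 sites differ → p ≈ 0.363636, d = −0.75 ln(1 − 0.484848) = 0.497470 ≈ 0.497.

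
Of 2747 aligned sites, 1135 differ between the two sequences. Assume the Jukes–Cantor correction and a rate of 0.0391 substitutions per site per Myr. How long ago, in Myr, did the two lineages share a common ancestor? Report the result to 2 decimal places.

p = 1135/2747 ≈ 0.413178.
d = −(3/4) ln(1 − 4p/3) = −0.75 ln(1 − 0.550904) = −0.75 ln(0.449096)
  = −0.75 × (-0.800519) = 0.600389 substitutions/site.
Under a molecular clock d = 2μt, so t = d/(2μ) = 0.600389 / (2 × 0.0391) = 7.68 Myr.

7.68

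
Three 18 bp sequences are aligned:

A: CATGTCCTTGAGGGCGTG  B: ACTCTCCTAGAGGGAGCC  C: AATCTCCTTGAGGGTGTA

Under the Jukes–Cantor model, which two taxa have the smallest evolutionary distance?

A–B: 7/18 differ, p = 0.389, d = 0.548.
A–C: 4/18 differ, p = 0.222, d = 0.264.
B–C: 5/18 differ, p = 0.278, d = 0.347.
The smallest distance is between A and C.

A and C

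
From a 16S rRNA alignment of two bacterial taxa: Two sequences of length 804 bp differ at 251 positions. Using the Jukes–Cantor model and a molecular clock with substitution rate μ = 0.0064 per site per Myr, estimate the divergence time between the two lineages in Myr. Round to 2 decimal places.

p = 251/804 ≈ 0.312189.
d = −(3/4) ln(1 − 4p/3) = −0.75 ln(1 − 0.416252) = −0.75 ln(0.583748)
  = −0.75 × (-0.538286) = 0.403715 substitutions/site.
Under a molecular clock d = 2μt, so t = d/(2μ) = 0.403715 / (2 × 0.0064) = 31.54 Myr.

31.54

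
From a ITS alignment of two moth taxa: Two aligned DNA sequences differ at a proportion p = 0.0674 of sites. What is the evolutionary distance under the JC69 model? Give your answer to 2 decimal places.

0.07

d = −(3/4) ln(1 − 4p/3) = −0.75 ln(1 − 0.089867) = −0.75 ln(0.910133)
  = −0.75 × (-0.094165) = 0.070624 substitutions/site.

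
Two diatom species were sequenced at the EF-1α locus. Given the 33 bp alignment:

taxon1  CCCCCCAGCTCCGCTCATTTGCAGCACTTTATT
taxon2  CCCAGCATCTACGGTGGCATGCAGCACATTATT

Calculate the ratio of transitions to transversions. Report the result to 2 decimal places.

0.25

Transitions are A↔G and C↔T; transversions are all other mismatches.
Transitions: 2. Transversions: 8.
R = 2/8 = 0.25.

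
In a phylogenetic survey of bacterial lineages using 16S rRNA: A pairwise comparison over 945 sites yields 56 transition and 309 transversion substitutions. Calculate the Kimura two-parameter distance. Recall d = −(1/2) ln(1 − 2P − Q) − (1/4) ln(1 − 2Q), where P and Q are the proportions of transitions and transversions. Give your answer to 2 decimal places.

0.56

P = 56/945 ≈ 0.059259 and Q = 309/945 ≈ 0.326984.
Under the Kimura two-parameter model, d = −½ ln(1 − 2P − Q) − ¼ ln(1 − 2Q).
1 − 2P − Q = 0.554498, giving −½ ln(0.554498) = 0.294846.
1 − 2Q = 0.346032, giving −¼ ln(0.346032) = 0.265306.
d = 0.294846 + 0.265306 = 0.560152.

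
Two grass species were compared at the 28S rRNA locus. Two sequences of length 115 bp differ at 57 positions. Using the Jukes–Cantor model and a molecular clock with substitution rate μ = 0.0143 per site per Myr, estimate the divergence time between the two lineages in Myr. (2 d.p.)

p = 57/115 ≈ 0.495652.
d = −(3/4) ln(1 − 4p/3) = −0.75 ln(1 − 0.660869) = −0.75 ln(0.339131)
  = −0.75 × (-1.081369) = 0.811027 substitutions/site.
Under a molecular clock d = 2μt, so t = d/(2μ) = 0.811027 / (2 × 0.0143) = 28.36 Myr.

28.36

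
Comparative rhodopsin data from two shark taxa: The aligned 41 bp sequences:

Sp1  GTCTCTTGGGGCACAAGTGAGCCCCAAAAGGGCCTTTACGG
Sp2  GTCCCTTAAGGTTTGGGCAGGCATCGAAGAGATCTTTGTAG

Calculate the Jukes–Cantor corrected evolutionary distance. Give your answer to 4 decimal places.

0.8615

The sequences differ at 21 of 41 sites, so p = 21/41 ≈ 0.512195.
d = −(3/4) ln(1 − 4p/3) = −0.75 ln(1 − 0.682927) = −0.75 ln(0.317073)
  = −0.75 × (-1.148623) = 0.861467 substitutions/site.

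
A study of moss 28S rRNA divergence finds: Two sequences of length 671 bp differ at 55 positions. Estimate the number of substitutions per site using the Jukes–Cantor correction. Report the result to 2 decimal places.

p = 55/671 ≈ 0.081967.
d = −(3/4) ln(1 − 4p/3) = −0.75 ln(1 − 0.109289) = −0.75 ln(0.890711)
  = −0.75 × (-0.115735) = 0.086801 substitutions/site.

0.09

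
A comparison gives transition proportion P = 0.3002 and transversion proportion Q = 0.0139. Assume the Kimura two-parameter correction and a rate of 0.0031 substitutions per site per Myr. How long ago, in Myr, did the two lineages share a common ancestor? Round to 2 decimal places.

77.97

Under the Kimura two-parameter model, d = −½ ln(1 − 2P − Q) − ¼ ln(1 − 2Q).
1 − 2P − Q = 0.3857, giving −½ ln(0.3857) = 0.476348.
1 − 2Q = 0.9722, giving −¼ ln(0.9722) = 0.007048.
d = 0.476348 + 0.007048 = 0.483396.
Under a molecular clock d = 2μt, so t = d/(2μ) = 0.483396 / (2 × 0.0031) = 77.97 Myr.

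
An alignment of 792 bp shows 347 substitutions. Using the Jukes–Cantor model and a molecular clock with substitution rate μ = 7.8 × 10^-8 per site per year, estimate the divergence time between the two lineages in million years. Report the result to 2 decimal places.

p = 347/792 ≈ 0.438131.
d = −(3/4) ln(1 − 4p/3) = −0.75 ln(1 − 0.584175) = −0.75 ln(0.415825)
  = −0.75 × (-0.877491) = 0.658118 substitutions/site.
Under a molecular clock d = 2μt, so t = d/(2μ) = 0.658118 / (2 × 7.8 × 10^-8) = 4.22 million years.

4.22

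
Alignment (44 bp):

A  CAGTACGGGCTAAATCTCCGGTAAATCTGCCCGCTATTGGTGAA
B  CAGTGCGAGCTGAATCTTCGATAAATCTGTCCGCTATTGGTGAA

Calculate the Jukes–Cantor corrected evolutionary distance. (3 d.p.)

The sequences differ at 6 of 44 sites (5, 8, 12, 18, 21, 30), so p = 6/44 ≈ 0.136364.
d = −(3/4) ln(1 − 4p/3) = −0.75 ln(1 − 0.181819) = −0.75 ln(0.818181)
  = −0.75 × (-0.200672) = 0.150504 substitutions/site.

0.151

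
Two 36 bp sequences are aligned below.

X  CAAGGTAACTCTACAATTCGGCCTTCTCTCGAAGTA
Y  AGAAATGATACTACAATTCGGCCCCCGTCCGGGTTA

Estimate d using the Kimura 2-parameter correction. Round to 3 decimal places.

Of 36 sites, 11 differences are transitions and 4 are transversions, so P = 11/36 ≈ 0.305556 and Q = 4/36 ≈ 0.111111.
Under the Kimura two-parameter model, d = −½ ln(1 − 2P − Q) − ¼ ln(1 − 2Q).
1 − 2P − Q = 0.277777, giving −½ ln(0.277777) = 0.640468.
1 − 2Q = 0.777778, giving −¼ ln(0.777778) = 0.062829.
d = 0.640468 + 0.062829 = 0.703297.

0.703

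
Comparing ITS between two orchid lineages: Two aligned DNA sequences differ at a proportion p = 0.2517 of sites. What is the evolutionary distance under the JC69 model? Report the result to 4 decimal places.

0.3067

d = −(3/4) ln(1 − 4p/3) = −0.75 ln(1 − 0.3356) = −0.75 ln(0.6644)
  = −0.75 × (-0.408871) = 0.306653 substitutions/site.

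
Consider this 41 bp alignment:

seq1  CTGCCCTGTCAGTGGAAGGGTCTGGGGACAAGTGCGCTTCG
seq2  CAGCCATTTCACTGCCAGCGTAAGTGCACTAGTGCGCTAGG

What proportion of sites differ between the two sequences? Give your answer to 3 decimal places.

The sequences differ at 14 of 41 positions.
p = 14/41 = 0.341463… ≈ 0.341 (to 3 d.p.).

0.341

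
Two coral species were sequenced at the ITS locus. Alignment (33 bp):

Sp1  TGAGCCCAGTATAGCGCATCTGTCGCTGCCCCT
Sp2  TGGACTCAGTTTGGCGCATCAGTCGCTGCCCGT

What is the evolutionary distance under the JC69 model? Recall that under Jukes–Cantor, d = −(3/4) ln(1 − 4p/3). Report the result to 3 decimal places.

The sequences differ at 7 of 33 sites (3, 4, 6, 11, 13, 21, 32), so p = 7/33 ≈ 0.212121.
d = −(3/4) ln(1 − 4p/3) = −0.75 ln(1 − 0.282828) = −0.75 ln(0.717172)
  = −0.75 × (-0.332440) = 0.249330 substitutions/site.

0.249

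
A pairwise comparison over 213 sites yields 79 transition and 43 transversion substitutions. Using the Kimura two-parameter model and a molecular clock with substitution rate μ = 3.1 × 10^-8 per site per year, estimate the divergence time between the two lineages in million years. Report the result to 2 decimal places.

25.28

P = 79/213 ≈ 0.370892 and Q = 43/213 ≈ 0.201878.
Under the Kimura two-parameter model, d = −½ ln(1 − 2P − Q) − ¼ ln(1 − 2Q).
1 − 2P − Q = 0.056338, giving −½ ln(0.056338) = 1.438193.
1 − 2Q = 0.596244, giving −¼ ln(0.596244) = 0.129276.
d = 1.438193 + 0.129276 = 1.567469.
Under a molecular clock d = 2μt, so t = d/(2μ) = 1.567469 / (2 × 3.1 × 10^-8) = 25.28 million years.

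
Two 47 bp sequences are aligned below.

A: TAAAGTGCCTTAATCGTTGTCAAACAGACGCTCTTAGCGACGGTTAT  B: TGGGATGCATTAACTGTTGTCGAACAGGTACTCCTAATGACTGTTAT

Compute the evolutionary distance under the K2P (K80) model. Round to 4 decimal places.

Of 47 sites, 13 differences are transitions and 2 are transversions, so P = 13/47 ≈ 0.276596 and Q = 2/47 ≈ 0.042553.
Under the Kimura two-parameter model, d = −½ ln(1 − 2P − Q) − ¼ ln(1 − 2Q).
1 − 2P − Q = 0.404255, giving −½ ln(0.404255) = 0.452855.
1 − 2Q = 0.914894, giving −¼ ln(0.914894) = 0.022237.
d = 0.452855 + 0.022237 = 0.475092.

0.4751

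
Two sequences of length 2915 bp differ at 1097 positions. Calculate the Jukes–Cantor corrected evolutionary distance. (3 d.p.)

p = 1097/2915 ≈ 0.376329.
d = −(3/4) ln(1 − 4p/3) = −0.75 ln(1 − 0.501772) = −0.75 ln(0.498228)
  = −0.75 × (-0.696697) = 0.522523 substitutions/site.

0.523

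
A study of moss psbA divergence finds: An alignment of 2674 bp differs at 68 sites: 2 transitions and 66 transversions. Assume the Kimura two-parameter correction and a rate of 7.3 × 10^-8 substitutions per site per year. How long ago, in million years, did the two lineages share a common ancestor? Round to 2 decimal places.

0.18

P = 2/2674 ≈ 0.000748 and Q = 66/2674 ≈ 0.024682.
Under the Kimura two-parameter model, d = −½ ln(1 − 2P − Q) − ¼ ln(1 − 2Q).
1 − 2P − Q = 0.973822, giving −½ ln(0.973822) = 0.013263.
1 − 2Q = 0.950636, giving −¼ ln(0.950636) = 0.012656.
d = 0.013263 + 0.012656 = 0.025919.
Under a molecular clock d = 2μt, so t = d/(2μ) = 0.025919 / (2 × 7.3 × 10^-8) = 0.18 million years.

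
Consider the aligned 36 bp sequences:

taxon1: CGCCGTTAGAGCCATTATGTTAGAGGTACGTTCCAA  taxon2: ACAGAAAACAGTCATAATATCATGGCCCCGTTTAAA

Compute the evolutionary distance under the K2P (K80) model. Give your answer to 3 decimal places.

Of 36 sites, 7 differences are transitions and 12 are transversions, so P = 7/36 ≈ 0.194444 and Q = 12/36 ≈ 0.333333.
Under the Kimura two-parameter model, d = −½ ln(1 − 2P − Q) − ¼ ln(1 − 2Q).
1 − 2P − Q = 0.277779, giving −½ ln(0.277779) = 0.640465.
1 − 2Q = 0.333334, giving −¼ ln(0.333334) = 0.274653.
d = 0.640465 + 0.274653 = 0.915118.

0.915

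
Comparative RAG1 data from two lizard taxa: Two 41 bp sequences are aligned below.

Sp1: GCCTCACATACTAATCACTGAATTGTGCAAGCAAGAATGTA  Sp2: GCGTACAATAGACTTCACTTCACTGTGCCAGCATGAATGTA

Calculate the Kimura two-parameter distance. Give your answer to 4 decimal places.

0.4290

Of 41 sites, 1 differences are transitions and 12 are transversions, so P = 1/41 ≈ 0.02439 and Q = 12/41 ≈ 0.292683.
Under the Kimura two-parameter model, d = −½ ln(1 − 2P − Q) − ¼ ln(1 − 2Q).
1 − 2P − Q = 0.658537, giving −½ ln(0.658537) = 0.208867.
1 − 2Q = 0.414634, giving −¼ ln(0.414634) = 0.220090.
d = 0.208867 + 0.220090 = 0.428957.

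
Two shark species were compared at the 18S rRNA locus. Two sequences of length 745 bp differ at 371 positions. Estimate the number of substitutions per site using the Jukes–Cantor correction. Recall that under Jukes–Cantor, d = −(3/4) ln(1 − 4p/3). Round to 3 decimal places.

p = 371/745 ≈ 0.497987.
d = −(3/4) ln(1 − 4p/3) = −0.75 ln(1 − 0.663983) = −0.75 ln(0.336017)
  = −0.75 × (-1.090594) = 0.817946 substitutions/site.

0.818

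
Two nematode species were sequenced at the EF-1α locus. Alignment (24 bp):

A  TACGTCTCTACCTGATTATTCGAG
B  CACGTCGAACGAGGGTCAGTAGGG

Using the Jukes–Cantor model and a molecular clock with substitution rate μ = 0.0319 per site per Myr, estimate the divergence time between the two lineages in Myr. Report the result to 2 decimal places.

The sequences differ at 13 of 24 sites, so p = 13/24 ≈ 0.541667.
d = −(3/4) ln(1 − 4p/3) = −0.75 ln(1 − 0.722223) = −0.75 ln(0.277777)
  = −0.75 × (-1.280937) = 0.960703 substitutions/site.
Under a molecular clock d = 2μt, so t = d/(2μ) = 0.960703 / (2 × 0.0319) = 15.06 Myr.

15.06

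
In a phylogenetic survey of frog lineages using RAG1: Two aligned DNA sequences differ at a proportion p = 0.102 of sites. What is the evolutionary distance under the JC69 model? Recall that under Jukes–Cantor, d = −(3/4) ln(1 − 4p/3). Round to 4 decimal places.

d = −(3/4) ln(1 − 4p/3) = −0.75 ln(1 − 0.136) = −0.75 ln(0.864)
  = −0.75 × (-0.146183) = 0.109637 substitutions/site.

0.1096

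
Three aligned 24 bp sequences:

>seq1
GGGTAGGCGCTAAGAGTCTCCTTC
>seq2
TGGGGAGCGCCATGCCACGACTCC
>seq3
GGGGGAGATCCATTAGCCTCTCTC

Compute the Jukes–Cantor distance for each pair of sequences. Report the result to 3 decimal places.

seq1–seq2: 12/24 sites differ → p = 0.5, d = −0.75 ln(1 − 0.666667) = 0.823960 ≈ 0.824.
seq1–seq3: 11/24 sites differ → p ≈ 0.458333, d = −0.75 ln(1 − 0.611111) = 0.708346 ≈ 0.708.
seq2–seq3: 12/24 sites differ → p = 0.5, d = −0.75 ln(1 − 0.666667) = 0.823960 ≈ 0.824.

d(seq1,seq2) = 0.824, d(seq1,seq3) = 0.708, d(seq2,seq3) = 0.824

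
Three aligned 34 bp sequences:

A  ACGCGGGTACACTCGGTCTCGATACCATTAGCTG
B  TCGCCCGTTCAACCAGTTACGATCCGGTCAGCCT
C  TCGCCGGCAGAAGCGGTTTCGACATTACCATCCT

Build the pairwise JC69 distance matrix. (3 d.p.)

d(A,B) = 0.665, d(A,C) = 0.665, d(B,C) = 0.597

A–B: 15/34 sites differ → p ≈ 0.441176, d = −0.75 ln(1 − 0.588235) = 0.665477 ≈ 0.665.
A–C: 15/34 sites differ → p ≈ 0.441176, d = −0.75 ln(1 − 0.588235) = 0.665477 ≈ 0.665.
B–C: 14/34 sites differ → p ≈ 0.411765, d = −0.75 ln(1 − 0.54902) = 0.597249 ≈ 0.597.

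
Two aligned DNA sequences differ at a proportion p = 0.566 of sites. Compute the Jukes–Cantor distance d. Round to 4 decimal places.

1.0539

d = −(3/4) ln(1 − 4p/3) = −0.75 ln(1 − 0.754667) = −0.75 ln(0.245333)
  = −0.75 × (-1.405139) = 1.053854 substitutions/site.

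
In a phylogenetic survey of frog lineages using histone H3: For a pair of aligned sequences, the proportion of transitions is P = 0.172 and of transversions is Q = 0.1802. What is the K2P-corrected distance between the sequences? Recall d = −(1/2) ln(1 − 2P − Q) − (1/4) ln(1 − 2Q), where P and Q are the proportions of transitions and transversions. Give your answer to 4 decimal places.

0.4831

Under the Kimura two-parameter model, d = −½ ln(1 − 2P − Q) − ¼ ln(1 − 2Q).
1 − 2P − Q = 0.4758, giving −½ ln(0.4758) = 0.371379.
1 − 2Q = 0.6396, giving −¼ ln(0.6396) = 0.111728.
d = 0.371379 + 0.111728 = 0.483107.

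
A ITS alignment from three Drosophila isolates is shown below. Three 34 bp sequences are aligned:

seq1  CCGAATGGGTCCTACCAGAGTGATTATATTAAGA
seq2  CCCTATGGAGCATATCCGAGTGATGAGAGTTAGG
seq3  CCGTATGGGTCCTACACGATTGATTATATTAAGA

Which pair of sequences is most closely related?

seq1 and seq3

seq1–seq2: 12/34 differ, p = 0.353, d = 0.477.
seq1–seq3: 4/34 differ, p = 0.118, d = 0.128.
seq2–seq3: 12/34 differ, p = 0.353, d = 0.477.
The smallest distance is between seq1 and seq3.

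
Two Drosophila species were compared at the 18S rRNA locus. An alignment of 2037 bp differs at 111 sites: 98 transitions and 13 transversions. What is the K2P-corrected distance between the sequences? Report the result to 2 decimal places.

0.06

P = 98/2037 ≈ 0.04811 and Q = 13/2037 ≈ 0.006382.
Under the Kimura two-parameter model, d = −½ ln(1 − 2P − Q) − ¼ ln(1 − 2Q).
1 − 2P − Q = 0.897398, giving −½ ln(0.897398) = 0.054128.
1 − 2Q = 0.987236, giving −¼ ln(0.987236) = 0.003212.
d = 0.054128 + 0.003212 = 0.057340.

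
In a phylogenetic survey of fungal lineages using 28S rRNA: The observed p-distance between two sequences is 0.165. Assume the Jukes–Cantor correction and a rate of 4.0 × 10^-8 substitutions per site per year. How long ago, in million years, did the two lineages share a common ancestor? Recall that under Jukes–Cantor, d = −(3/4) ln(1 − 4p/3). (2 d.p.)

d = −(3/4) ln(1 − 4p/3) = −0.75 ln(1 − 0.22) = −0.75 ln(0.78)
  = −0.75 × (-0.248461) = 0.186346 substitutions/site.
Under a molecular clock d = 2μt, so t = d/(2μ) = 0.186346 / (2 × 4.0 × 10^-8) = 2.33 million years.

2.33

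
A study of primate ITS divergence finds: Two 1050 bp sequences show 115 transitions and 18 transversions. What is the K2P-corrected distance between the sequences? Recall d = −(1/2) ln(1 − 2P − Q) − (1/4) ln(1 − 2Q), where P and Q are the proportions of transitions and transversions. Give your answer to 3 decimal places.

0.143

P = 115/1050 ≈ 0.109524 and Q = 18/1050 ≈ 0.017143.
Under the Kimura two-parameter model, d = −½ ln(1 − 2P − Q) − ¼ ln(1 − 2Q).
1 − 2P − Q = 0.763809, giving −½ ln(0.763809) = 0.134719.
1 − 2Q = 0.965714, giving −¼ ln(0.965714) = 0.008722.
d = 0.134719 + 0.008722 = 0.143441.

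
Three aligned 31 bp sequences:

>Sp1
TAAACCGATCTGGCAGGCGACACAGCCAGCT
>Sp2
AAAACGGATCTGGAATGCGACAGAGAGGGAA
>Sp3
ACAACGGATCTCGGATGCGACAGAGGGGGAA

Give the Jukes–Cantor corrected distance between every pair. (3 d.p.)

d(Sp1,Sp2) = 0.422, d(Sp1,Sp3) = 0.544, d(Sp2,Sp3) = 0.142

Sp1–Sp2: 10/31 sites differ → p ≈ 0.322581, d = −0.75 ln(1 − 0.430108) = 0.421731 ≈ 0.422.
Sp1–Sp3: 12/31 sites differ → p ≈ 0.387097, d = −0.75 ln(1 − 0.516129) = 0.544453 ≈ 0.544.
Sp2–Sp3: 4/31 sites differ → p ≈ 0.129032, d = −0.75 ln(1 − 0.172043) = 0.141596 ≈ 0.142.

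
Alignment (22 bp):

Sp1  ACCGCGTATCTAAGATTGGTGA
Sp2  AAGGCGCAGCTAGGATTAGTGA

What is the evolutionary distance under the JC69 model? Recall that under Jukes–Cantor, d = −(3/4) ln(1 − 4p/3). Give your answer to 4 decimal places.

The sequences differ at 6 of 22 sites (2, 3, 7, 9, 13, 18), so p = 6/22 ≈ 0.272727.
d = −(3/4) ln(1 − 4p/3) = −0.75 ln(1 − 0.363636) = −0.75 ln(0.636364)
  = −0.75 × (-0.451985) = 0.338989 substitutions/site.

0.3390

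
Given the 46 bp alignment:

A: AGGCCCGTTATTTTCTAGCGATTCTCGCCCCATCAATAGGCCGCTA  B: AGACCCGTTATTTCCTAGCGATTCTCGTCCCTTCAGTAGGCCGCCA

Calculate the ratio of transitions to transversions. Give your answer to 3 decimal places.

5.000

Transitions are A↔G and C↔T; transversions are all other mismatches.
Transitions: 5. Transversions: 1.
R = 5/1 = 5.000.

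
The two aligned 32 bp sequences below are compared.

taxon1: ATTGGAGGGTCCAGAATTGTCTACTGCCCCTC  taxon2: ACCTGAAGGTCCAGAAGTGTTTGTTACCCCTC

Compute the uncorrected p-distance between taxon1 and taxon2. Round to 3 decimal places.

The sequences differ at 9 of 32 positions (sites 2, 3, 4, 7, 17, 21, 23, 24, 26).
p = 9/32 = 0.28125 ≈ 0.281 (to 3 d.p.).

0.281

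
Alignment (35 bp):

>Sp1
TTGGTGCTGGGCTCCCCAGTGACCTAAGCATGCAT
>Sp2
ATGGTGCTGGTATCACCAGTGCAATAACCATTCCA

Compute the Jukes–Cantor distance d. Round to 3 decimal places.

The sequences differ at 11 of 35 sites, so p = 11/35 ≈ 0.314286.
d = −(3/4) ln(1 − 4p/3) = −0.75 ln(1 − 0.419048) = −0.75 ln(0.580952)
  = −0.75 × (-0.543087) = 0.407315 substitutions/site.

0.407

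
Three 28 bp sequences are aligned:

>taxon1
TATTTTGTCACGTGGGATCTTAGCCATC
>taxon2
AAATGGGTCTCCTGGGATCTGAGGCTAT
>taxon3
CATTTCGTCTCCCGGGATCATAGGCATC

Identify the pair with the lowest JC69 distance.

taxon1–taxon2: 11/28 differ, p = 0.393, d = 0.556.
taxon1–taxon3: 7/28 differ, p = 0.250, d = 0.304.
taxon2–taxon3: 10/28 differ, p = 0.357, d = 0.485.
The smallest distance is between taxon1 and taxon3.

taxon1 and taxon3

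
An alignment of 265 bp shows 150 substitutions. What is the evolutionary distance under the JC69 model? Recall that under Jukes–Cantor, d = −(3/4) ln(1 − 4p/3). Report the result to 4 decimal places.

1.0540

p = 150/265 ≈ 0.566038.
d = −(3/4) ln(1 − 4p/3) = −0.75 ln(1 − 0.754717) = −0.75 ln(0.245283)
  = −0.75 × (-1.405343) = 1.054007 substitutions/site.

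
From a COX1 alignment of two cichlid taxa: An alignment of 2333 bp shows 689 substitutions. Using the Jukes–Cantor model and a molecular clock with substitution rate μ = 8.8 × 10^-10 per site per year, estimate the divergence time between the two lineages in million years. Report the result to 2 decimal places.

213.28

p = 689/2333 ≈ 0.295328.
d = −(3/4) ln(1 − 4p/3) = −0.75 ln(1 − 0.393771) = −0.75 ln(0.606229)
  = −0.75 × (-0.500497) = 0.375373 substitutions/site.
Under a molecular clock d = 2μt, so t = d/(2μ) = 0.375373 / (2 × 8.8 × 10^-10) = 213.28 million years.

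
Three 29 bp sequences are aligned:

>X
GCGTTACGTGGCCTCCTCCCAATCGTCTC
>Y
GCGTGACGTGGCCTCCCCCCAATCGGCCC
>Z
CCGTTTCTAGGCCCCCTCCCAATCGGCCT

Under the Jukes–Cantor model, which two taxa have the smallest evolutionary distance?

X–Y: 4/29 differ, p = 0.138, d = 0.152.
X–Z: 8/29 differ, p = 0.276, d = 0.344.
Y–Z: 8/29 differ, p = 0.276, d = 0.344.
The smallest distance is between X and Y.

X and Y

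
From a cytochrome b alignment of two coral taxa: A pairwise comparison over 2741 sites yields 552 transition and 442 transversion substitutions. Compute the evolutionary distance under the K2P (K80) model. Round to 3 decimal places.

0.512

P = 552/2741 ≈ 0.201386 and Q = 442/2741 ≈ 0.161255.
Under the Kimura two-parameter model, d = −½ ln(1 − 2P − Q) − ¼ ln(1 − 2Q).
1 − 2P − Q = 0.435973, giving −½ ln(0.435973) = 0.415087.
1 − 2Q = 0.67749, giving −¼ ln(0.67749) = 0.097340.
d = 0.415087 + 0.097340 = 0.512427.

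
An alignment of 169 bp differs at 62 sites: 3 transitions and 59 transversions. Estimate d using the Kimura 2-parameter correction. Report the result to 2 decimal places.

0.54

P = 3/169 ≈ 0.017751 and Q = 59/169 ≈ 0.349112.
Under the Kimura two-parameter model, d = −½ ln(1 − 2P − Q) − ¼ ln(1 − 2Q).
1 − 2P − Q = 0.615386, giving −½ ln(0.615386) = 0.242753.
1 − 2Q = 0.301776, giving −¼ ln(0.301776) = 0.299518.
d = 0.242753 + 0.299518 = 0.542271.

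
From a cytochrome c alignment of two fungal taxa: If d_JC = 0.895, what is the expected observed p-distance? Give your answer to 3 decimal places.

p = (3/4)(1 − e^(−4d/3)) = 0.75 × (1 − e^(-1.193333)) = 0.75 × (1 − 0.303209) = 0.522593.

0.523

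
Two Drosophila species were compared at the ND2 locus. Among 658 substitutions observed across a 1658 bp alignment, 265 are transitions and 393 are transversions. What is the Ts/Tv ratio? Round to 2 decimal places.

R = 265/393 = 0.674300… ≈ 0.67 (to 2 d.p.).

0.67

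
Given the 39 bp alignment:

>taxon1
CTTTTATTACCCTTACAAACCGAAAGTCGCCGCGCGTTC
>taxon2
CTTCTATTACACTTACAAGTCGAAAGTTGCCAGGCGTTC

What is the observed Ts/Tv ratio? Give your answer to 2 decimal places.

Transitions are A↔G and C↔T; transversions are all other mismatches.
Transitions: 5. Transversions: 2.
R = 5/2 = 2.50.

2.50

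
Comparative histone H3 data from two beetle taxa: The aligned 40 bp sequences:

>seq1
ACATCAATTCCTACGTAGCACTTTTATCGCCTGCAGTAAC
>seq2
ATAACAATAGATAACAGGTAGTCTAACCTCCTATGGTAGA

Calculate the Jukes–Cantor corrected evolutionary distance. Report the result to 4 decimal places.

0.8240

The sequences differ at 20 of 40 sites, so p = 20/40 = 0.5.
d = −(3/4) ln(1 − 4p/3) = −0.75 ln(1 − 0.666667) = −0.75 ln(0.333333)
  = −0.75 × (-1.098613) = 0.823960 substitutions/site.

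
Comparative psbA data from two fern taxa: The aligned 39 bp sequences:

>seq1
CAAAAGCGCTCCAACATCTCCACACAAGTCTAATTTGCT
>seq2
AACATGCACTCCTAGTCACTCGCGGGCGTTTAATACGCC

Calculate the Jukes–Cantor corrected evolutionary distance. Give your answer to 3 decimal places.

The sequences differ at 20 of 39 sites, so p = 20/39 ≈ 0.512821.
d = −(3/4) ln(1 − 4p/3) = −0.75 ln(1 − 0.683761) = −0.75 ln(0.316239)
  = −0.75 × (-1.151257) = 0.863443 substitutions/site.

0.863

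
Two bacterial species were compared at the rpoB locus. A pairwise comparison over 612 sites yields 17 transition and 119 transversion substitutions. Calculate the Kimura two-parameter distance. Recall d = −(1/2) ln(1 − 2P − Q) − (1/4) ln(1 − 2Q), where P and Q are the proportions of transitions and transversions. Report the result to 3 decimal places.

0.267

P = 17/612 ≈ 0.027778 and Q = 119/612 ≈ 0.194444.
Under the Kimura two-parameter model, d = −½ ln(1 − 2P − Q) − ¼ ln(1 − 2Q).
1 − 2P − Q = 0.75, giving −½ ln(0.75) = 0.143841.
1 − 2Q = 0.611112, giving −¼ ln(0.611112) = 0.123119.
d = 0.143841 + 0.123119 = 0.266960.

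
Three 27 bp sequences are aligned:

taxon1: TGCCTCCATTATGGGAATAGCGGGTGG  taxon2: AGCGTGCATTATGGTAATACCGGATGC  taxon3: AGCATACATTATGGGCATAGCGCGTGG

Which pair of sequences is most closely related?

taxon1–taxon2: 7/27 differ, p = 0.259, d = 0.318.
taxon1–taxon3: 5/27 differ, p = 0.185, d = 0.213.
taxon2–taxon3: 8/27 differ, p = 0.296, d = 0.377.
The smallest distance is between taxon1 and taxon3.

taxon1 and taxon3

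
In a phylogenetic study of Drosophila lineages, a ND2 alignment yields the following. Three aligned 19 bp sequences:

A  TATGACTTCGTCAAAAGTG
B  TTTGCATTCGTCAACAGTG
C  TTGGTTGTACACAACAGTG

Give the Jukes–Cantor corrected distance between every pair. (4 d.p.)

A–B: 4/19 sites differ → p ≈ 0.210526, d = −0.75 ln(1 − 0.280701) = 0.247109 ≈ 0.2471.
A–C: 9/19 sites differ → p ≈ 0.473684, d = −0.75 ln(1 − 0.631579) = 0.748897 ≈ 0.7489.
B–C: 7/19 sites differ → p ≈ 0.368421, d = −0.75 ln(1 − 0.491228) = 0.506816 ≈ 0.5068.

d(A,B) = 0.2471, d(A,C) = 0.7489, d(B,C) = 0.5068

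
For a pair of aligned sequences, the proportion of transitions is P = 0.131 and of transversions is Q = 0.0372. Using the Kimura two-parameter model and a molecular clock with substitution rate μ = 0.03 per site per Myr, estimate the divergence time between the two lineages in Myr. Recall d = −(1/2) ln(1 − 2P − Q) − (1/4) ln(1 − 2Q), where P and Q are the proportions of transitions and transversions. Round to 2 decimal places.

3.28

Under the Kimura two-parameter model, d = −½ ln(1 − 2P − Q) − ¼ ln(1 − 2Q).
1 − 2P − Q = 0.7008, giving −½ ln(0.7008) = 0.177766.
1 − 2Q = 0.9256, giving −¼ ln(0.9256) = 0.019328.
d = 0.177766 + 0.019328 = 0.197094.
Under a molecular clock d = 2μt, so t = d/(2μ) = 0.197094 / (2 × 0.03) = 3.28 Myr.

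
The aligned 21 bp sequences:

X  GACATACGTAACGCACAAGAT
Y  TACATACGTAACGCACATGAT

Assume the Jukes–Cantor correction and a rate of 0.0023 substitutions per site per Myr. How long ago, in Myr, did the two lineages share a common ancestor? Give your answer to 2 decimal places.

22.14

The sequences differ at 2 of 21 sites (1, 18), so p = 2/21 ≈ 0.095238.
d = −(3/4) ln(1 − 4p/3) = −0.75 ln(1 − 0.126984) = −0.75 ln(0.873016)
  = −0.75 × (-0.135801) = 0.101851 substitutions/site.
Under a molecular clock d = 2μt, so t = d/(2μ) = 0.101851 / (2 × 0.0023) = 22.14 Myr.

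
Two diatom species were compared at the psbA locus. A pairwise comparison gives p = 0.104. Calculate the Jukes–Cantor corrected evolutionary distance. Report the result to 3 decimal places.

0.112

d = −(3/4) ln(1 − 4p/3) = −0.75 ln(1 − 0.138667) = −0.75 ln(0.861333)
  = −0.75 × (-0.149274) = 0.111956 substitutions/site.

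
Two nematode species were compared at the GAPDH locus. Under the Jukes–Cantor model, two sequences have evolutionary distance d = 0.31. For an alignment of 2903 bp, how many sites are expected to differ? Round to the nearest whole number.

Invert JC69: p = (3/4)(1 − e^(−4d/3)) = 0.75 × (1 − e^(-0.413333)) = 0.75 × (1 − 0.661442) = 0.253919.
Expected differing sites = pL ≈ 0.253919 × 2903 = 737.126857 ≈ 737.

737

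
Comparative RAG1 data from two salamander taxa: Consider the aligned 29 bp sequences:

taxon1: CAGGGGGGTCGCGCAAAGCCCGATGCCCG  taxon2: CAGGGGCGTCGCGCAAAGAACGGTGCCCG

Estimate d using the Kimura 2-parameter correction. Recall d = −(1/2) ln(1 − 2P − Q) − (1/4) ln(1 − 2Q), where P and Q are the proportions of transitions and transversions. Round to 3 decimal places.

0.153

Of 29 sites, 1 differences are transitions and 3 are transversions, so P = 1/29 ≈ 0.034483 and Q = 3/29 ≈ 0.103448.
Under the Kimura two-parameter model, d = −½ ln(1 − 2P − Q) − ¼ ln(1 − 2Q).
1 − 2P − Q = 0.827586, giving −½ ln(0.827586) = 0.094621.
1 − 2Q = 0.793104, giving −¼ ln(0.793104) = 0.057950.
d = 0.094621 + 0.057950 = 0.152571.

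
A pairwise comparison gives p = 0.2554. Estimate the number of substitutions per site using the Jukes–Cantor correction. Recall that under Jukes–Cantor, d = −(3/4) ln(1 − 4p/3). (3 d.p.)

d = −(3/4) ln(1 − 4p/3) = −0.75 ln(1 − 0.340533) = −0.75 ln(0.659467)
  = −0.75 × (-0.416323) = 0.312242 substitutions/site.

0.312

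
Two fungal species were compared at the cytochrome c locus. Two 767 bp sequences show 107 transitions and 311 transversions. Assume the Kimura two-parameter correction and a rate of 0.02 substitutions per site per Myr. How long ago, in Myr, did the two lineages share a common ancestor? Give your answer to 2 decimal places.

P = 107/767 ≈ 0.139505 and Q = 311/767 ≈ 0.405476.
Under the Kimura two-parameter model, d = −½ ln(1 − 2P − Q) − ¼ ln(1 − 2Q).
1 − 2P − Q = 0.315514, giving −½ ln(0.315514) = 0.576776.
1 − 2Q = 0.189048, giving −¼ ln(0.189048) = 0.416439.
d = 0.576776 + 0.416439 = 0.993215.
Under a molecular clock d = 2μt, so t = d/(2μ) = 0.993215 / (2 × 0.02) = 24.83 Myr.

24.83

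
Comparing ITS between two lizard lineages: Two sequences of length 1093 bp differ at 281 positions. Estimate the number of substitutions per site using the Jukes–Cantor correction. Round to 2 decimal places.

0.31

p = 281/1093 ≈ 0.257091.
d = −(3/4) ln(1 − 4p/3) = −0.75 ln(1 − 0.342788) = −0.75 ln(0.657212)
  = −0.75 × (-0.419749) = 0.314812 substitutions/site.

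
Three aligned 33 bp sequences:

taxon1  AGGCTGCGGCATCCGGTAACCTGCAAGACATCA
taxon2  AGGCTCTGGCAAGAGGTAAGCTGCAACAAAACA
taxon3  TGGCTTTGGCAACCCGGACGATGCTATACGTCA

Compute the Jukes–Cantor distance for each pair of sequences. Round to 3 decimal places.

d(taxon1,taxon2) = 0.339, d(taxon1,taxon3) = 0.497, d(taxon2,taxon3) = 0.559

taxon1–taxon2: 9/33 sites differ → p ≈ 0.272727, d = −0.75 ln(1 − 0.363636) = 0.338988 ≈ 0.339.
taxon1–taxon3: 12/33 sites differ → p ≈ 0.363636, d = −0.75 ln(1 − 0.484848) = 0.497470 ≈ 0.497.
taxon2–taxon3: 13/33 sites differ → p ≈ 0.393939, d = −0.75 ln(1 − 0.525252) = 0.558728 ≈ 0.559.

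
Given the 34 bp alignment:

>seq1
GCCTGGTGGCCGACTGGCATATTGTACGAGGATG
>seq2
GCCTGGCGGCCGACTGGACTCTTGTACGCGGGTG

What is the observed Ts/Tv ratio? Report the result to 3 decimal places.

Transitions are A↔G and C↔T; transversions are all other mismatches.
Transitions: 2. Transversions: 4.
R = 2/4 = 0.500.

0.500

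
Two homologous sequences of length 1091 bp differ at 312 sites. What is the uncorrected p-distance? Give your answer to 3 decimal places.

0.286

p = 312/1091 = 0.285976… ≈ 0.286 (to 3 d.p.).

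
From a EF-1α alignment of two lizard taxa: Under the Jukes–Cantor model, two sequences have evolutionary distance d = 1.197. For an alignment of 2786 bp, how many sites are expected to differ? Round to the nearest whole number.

1666

Invert JC69: p = (3/4)(1 − e^(−4d/3)) = 0.75 × (1 − e^(-1.596)) = 0.75 × (1 − 0.202706) = 0.597971.
Expected differing sites = pL ≈ 0.597971 × 2786 = 1665.947206 ≈ 1666.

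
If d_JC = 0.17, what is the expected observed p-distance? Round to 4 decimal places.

p = (3/4)(1 − e^(−4d/3)) = 0.75 × (1 − e^(-0.226667)) = 0.75 × (1 − 0.797186) = 0.152111.

0.1521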